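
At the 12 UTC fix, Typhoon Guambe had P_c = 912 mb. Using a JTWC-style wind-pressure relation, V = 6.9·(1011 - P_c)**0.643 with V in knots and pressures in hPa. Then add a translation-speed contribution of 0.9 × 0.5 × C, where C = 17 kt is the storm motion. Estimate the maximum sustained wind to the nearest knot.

ΔP = 1011 − 912 = 99 mb.
99^0.643 ≈ 19.195.
V ≈ 6.9 × 19.195 ≈ 132.4 kt.
Translation term: 0.9 × 0.5 × 17 = 7.65 kt.
Corrected V ≈ 140.05 kt → 140 kt.

140 kt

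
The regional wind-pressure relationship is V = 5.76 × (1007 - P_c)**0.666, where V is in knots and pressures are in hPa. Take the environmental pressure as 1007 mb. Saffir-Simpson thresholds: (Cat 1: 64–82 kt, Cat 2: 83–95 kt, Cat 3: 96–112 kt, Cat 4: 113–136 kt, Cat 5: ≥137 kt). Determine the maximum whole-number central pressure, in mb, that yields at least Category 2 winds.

Category 2 begins at V = 83 kt.
Required ΔP = (83/5.76)^(1/0.666) = 14.410^1.502 ≈ 54.92 mb.
P_c ≤ 1007 − 54.92 = 952.08, so the highest integer P_c is 952 mb.

952 mb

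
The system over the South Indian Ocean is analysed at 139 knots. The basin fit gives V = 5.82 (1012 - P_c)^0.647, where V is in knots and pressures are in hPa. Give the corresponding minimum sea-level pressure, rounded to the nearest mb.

877 mb

ΔP = (V / 5.82)^(1/0.647) = (139/5.82)^1.546.
139/5.82 = 23.883; 23.883^1.546 ≈ 134.89 mb.
P_c = 1012 − 134.89 = 877.11 ≈ 877 mb.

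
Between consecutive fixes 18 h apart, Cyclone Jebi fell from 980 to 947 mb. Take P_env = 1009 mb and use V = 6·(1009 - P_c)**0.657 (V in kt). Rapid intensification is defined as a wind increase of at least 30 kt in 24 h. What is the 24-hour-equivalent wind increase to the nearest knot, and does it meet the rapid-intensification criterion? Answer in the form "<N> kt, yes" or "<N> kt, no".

V₁: ΔP = 29, V ≈ 6 × 29^0.657 ≈ 54.82 kt.
V₂: ΔP = 62, V ≈ 6 × 62^0.657 ≈ 90.31 kt.
ΔV over 18 h = 35.49 kt → 24 h equivalent = 35.49 × 24/18 ≈ 47.32 kt.
47 kt ≥ 30 kt ⇒ rapid intensification.

47 kt, yes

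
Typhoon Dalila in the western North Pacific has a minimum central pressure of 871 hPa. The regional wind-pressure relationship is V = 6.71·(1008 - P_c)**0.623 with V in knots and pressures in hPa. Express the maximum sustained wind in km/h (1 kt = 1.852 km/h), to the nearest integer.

266 km/h

ΔP = 1008 − 871 = 137 hPa.
V ≈ 6.71 × 137^0.623 = 6.71 × 21.438 ≈ 143.847 kt.
143.847 × 1.852 ≈ 266.40 km/h → 266 km/h.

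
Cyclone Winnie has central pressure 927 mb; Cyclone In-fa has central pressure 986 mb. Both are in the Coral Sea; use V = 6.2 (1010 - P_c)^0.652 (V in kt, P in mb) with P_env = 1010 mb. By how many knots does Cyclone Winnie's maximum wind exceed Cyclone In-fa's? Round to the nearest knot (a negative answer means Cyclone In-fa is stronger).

61 kt

Cyclone Winnie: ΔP = 83; V ≈ 6.2 × 83^0.652 ≈ 110.57 kt.
Cyclone In-fa: ΔP = 24; V ≈ 6.2 × 24^0.652 ≈ 49.24 kt.
Difference ≈ 110.57 − 49.24 = 61.33 → 61 kt.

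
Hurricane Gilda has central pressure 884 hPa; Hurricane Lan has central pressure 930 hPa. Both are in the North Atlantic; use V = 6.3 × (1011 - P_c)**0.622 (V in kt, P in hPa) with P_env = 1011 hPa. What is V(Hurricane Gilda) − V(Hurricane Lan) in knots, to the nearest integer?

31 kt

Hurricane Gilda: ΔP = 127; V ≈ 6.3 × 127^0.622 ≈ 128.21 kt.
Hurricane Lan: ΔP = 81; V ≈ 6.3 × 81^0.622 ≈ 96.92 kt.
Difference ≈ 128.21 − 96.92 = 31.29 → 31 kt.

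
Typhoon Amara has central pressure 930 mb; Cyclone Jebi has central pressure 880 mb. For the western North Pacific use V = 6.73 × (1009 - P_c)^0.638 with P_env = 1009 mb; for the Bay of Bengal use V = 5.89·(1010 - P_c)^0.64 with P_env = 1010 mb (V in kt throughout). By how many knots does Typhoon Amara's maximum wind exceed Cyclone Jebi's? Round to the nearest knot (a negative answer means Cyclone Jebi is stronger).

-23 kt

Typhoon Amara: ΔP = 79; V ≈ 6.73 × 79^0.638 ≈ 109.32 kt.
Cyclone Jebi: ΔP = 130; V ≈ 5.89 × 130^0.64 ≈ 132.75 kt.
Difference ≈ 109.32 − 132.75 = -23.43 → -23 kt.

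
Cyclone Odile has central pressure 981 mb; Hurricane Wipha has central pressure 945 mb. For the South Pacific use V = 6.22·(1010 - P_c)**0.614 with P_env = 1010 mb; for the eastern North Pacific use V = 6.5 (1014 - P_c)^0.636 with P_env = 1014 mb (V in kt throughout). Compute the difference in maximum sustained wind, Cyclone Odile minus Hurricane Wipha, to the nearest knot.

Cyclone Odile: ΔP = 29; V ≈ 6.22 × 29^0.614 ≈ 49.17 kt.
Hurricane Wipha: ΔP = 69; V ≈ 6.5 × 69^0.636 ≈ 96.03 kt.
Difference ≈ 49.17 − 96.03 = -46.86 → -47 kt.

-47 kt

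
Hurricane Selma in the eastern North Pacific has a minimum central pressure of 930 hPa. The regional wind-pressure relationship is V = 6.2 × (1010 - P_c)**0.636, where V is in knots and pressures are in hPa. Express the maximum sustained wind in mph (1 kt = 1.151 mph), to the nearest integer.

116 mph

ΔP = 1010 − 930 = 80 hPa.
V ≈ 6.2 × 80^0.636 = 6.2 × 16.232 ≈ 100.637 kt.
100.637 × 1.151 ≈ 115.83 mph → 116 mph.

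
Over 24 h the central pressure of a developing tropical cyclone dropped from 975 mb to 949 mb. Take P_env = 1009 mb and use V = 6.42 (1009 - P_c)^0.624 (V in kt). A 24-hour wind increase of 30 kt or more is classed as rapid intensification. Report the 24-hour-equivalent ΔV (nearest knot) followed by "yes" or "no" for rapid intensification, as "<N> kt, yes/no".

25 kt, no

V₁: ΔP = 34, V ≈ 6.42 × 34^0.624 ≈ 57.97 kt.
V₂: ΔP = 60, V ≈ 6.42 × 60^0.624 ≈ 82.62 kt.
ΔV over 24 h = 24.65 kt → 24 h equivalent = 24.65 × 24/24 ≈ 24.65 kt.
25 kt < 30 kt ⇒ not rapid intensification.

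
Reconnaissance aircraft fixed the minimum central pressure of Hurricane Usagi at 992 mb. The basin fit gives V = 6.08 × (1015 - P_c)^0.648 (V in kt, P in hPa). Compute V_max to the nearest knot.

46 kt

ΔP = 1015 − 992 = 23 mb.
23^0.648 ≈ 7.628.
V ≈ 6.08 × 7.628 ≈ 46.4 kt.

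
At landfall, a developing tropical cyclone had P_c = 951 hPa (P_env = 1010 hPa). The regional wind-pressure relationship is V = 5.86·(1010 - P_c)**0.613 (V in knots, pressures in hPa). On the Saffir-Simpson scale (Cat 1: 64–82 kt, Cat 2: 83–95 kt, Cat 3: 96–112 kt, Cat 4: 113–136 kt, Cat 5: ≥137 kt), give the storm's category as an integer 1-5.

1

ΔP = 1010 − 951 = 59 hPa.
V ≈ 5.86 × 59^0.613 = 5.86 × 12.18 ≈ 71 kt.
71 kt falls in the Category 1 band.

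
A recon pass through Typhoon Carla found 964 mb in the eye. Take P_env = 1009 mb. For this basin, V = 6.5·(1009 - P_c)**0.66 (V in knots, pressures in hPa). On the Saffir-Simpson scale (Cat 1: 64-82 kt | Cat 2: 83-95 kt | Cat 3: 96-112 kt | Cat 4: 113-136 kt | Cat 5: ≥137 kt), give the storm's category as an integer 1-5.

1

ΔP = 1009 − 964 = 45 mb.
V ≈ 6.5 × 45^0.66 = 6.5 × 12.33 ≈ 80 kt.
80 kt falls in the Category 1 band.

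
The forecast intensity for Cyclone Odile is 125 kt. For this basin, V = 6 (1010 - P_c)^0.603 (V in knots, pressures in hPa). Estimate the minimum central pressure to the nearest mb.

856 mb

ΔP = (V / 6)^(1/0.603) = (125/6)^1.658.
125/6 = 20.833; 20.833^1.658 ≈ 153.81 mb.
P_c = 1010 − 153.81 = 856.19 ≈ 856 mb.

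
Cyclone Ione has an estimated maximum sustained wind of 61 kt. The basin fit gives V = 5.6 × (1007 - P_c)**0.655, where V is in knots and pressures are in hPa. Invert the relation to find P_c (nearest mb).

ΔP = (V / 5.6)^(1/0.655) = (61/5.6)^1.527.
61/5.6 = 10.893; 10.893^1.527 ≈ 38.32 mb.
P_c = 1007 − 38.32 = 968.68 ≈ 969 mb.

969 mb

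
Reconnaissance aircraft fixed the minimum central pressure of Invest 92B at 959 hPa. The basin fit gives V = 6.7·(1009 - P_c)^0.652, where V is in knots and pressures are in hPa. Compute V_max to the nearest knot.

ΔP = 1009 − 959 = 50 hPa.
50^0.652 ≈ 12.815.
V ≈ 6.7 × 12.815 ≈ 85.9 kt.

86 kt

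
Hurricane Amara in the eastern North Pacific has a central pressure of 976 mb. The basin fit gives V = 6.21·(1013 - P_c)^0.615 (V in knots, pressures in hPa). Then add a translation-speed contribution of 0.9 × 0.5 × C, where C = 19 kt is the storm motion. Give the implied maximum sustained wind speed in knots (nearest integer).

ΔP = 1013 − 976 = 37 mb.
37^0.615 ≈ 9.214.
V ≈ 6.21 × 9.214 ≈ 57.2 kt.
Translation term: 0.9 × 0.5 × 19 = 8.55 kt.
Corrected V ≈ 65.75 kt → 66 kt.

66 kt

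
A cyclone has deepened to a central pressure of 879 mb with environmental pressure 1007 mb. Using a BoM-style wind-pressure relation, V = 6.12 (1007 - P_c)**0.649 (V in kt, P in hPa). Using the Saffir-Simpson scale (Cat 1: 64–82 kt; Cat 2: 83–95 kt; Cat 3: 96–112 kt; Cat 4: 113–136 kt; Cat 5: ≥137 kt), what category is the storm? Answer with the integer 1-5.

ΔP = 1007 − 879 = 128 mb.
V ≈ 6.12 × 128^0.649 = 6.12 × 23.31 ≈ 143 kt.
143 kt falls in the Category 5 band.

5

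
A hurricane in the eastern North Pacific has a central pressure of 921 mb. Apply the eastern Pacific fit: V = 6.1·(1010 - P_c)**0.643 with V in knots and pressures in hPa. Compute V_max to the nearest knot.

109 kt

ΔP = 1010 − 921 = 89 mb.
89^0.643 ≈ 17.925.
V ≈ 6.1 × 17.925 ≈ 109.3 kt.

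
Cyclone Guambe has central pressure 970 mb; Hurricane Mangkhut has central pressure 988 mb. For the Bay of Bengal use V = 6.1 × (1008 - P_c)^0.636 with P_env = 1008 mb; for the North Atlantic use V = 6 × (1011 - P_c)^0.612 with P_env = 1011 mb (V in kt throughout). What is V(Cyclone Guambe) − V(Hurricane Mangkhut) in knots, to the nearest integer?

Cyclone Guambe: ΔP = 38; V ≈ 6.1 × 38^0.636 ≈ 61.67 kt.
Hurricane Mangkhut: ΔP = 23; V ≈ 6 × 23^0.612 ≈ 40.88 kt.
Difference ≈ 61.67 − 40.88 = 20.79 → 21 kt.

21 kt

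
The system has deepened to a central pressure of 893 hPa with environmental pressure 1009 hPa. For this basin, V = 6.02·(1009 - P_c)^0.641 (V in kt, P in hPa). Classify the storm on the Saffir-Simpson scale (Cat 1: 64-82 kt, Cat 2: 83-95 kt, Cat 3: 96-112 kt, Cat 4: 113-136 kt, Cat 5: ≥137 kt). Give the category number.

ΔP = 1009 − 893 = 116 hPa.
V ≈ 6.02 × 116^0.641 = 6.02 × 21.05 ≈ 127 kt.
127 kt falls in the Category 4 band.

4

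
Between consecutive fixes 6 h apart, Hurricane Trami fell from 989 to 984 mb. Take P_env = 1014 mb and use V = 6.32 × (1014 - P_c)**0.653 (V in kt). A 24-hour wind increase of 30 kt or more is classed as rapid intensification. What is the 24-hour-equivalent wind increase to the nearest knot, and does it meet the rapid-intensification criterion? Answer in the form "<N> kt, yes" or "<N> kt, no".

26 kt, no

V₁: ΔP = 25, V ≈ 6.32 × 25^0.653 ≈ 51.71 kt.
V₂: ΔP = 30, V ≈ 6.32 × 30^0.653 ≈ 58.25 kt.
ΔV over 6 h = 6.54 kt → 24 h equivalent = 6.54 × 24/6 ≈ 26.16 kt.
26 kt < 30 kt ⇒ not rapid intensification.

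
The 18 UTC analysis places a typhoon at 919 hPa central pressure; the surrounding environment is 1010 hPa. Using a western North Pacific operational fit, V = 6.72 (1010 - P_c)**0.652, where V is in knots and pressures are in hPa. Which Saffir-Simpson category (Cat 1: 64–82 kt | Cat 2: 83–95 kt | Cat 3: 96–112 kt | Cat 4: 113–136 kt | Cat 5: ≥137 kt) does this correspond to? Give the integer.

ΔP = 1010 − 919 = 91 hPa.
V ≈ 6.72 × 91^0.652 = 6.72 × 18.94 ≈ 127 kt.
127 kt falls in the Category 4 band.

4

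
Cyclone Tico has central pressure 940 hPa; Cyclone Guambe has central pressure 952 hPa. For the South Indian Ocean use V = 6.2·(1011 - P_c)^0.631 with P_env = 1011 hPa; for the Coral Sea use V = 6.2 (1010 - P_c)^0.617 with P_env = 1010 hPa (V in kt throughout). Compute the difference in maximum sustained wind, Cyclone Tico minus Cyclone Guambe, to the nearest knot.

15 kt

Cyclone Tico: ΔP = 71; V ≈ 6.2 × 71^0.631 ≈ 91.31 kt.
Cyclone Guambe: ΔP = 58; V ≈ 6.2 × 58^0.617 ≈ 75.93 kt.
Difference ≈ 91.31 − 75.93 = 15.38 → 15 kt.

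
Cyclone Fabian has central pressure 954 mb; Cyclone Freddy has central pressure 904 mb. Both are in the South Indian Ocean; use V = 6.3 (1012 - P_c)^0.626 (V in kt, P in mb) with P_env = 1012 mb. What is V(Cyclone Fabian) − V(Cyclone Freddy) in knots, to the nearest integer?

-38 kt

Cyclone Fabian: ΔP = 58; V ≈ 6.3 × 58^0.626 ≈ 80.03 kt.
Cyclone Freddy: ΔP = 108; V ≈ 6.3 × 108^0.626 ≈ 118.10 kt.
Difference ≈ 80.03 − 118.10 = -38.07 → -38 kt.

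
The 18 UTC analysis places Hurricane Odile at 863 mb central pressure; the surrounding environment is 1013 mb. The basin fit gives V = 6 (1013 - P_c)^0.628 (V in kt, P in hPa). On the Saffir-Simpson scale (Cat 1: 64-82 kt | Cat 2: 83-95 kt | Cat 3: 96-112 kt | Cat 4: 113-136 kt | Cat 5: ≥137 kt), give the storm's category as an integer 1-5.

ΔP = 1013 − 863 = 150 mb.
V ≈ 6 × 150^0.628 = 6 × 23.26 ≈ 140 kt.
140 kt falls in the Category 5 band.

5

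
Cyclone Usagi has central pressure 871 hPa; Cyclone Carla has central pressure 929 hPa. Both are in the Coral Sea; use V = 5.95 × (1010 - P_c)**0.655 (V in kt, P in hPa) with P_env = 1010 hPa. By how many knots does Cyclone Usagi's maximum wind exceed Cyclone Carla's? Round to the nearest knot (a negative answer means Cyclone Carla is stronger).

Cyclone Usagi: ΔP = 139; V ≈ 5.95 × 139^0.655 ≈ 150.73 kt.
Cyclone Carla: ΔP = 81; V ≈ 5.95 × 81^0.655 ≈ 105.82 kt.
Difference ≈ 150.73 − 105.82 = 44.91 → 45 kt.

45 kt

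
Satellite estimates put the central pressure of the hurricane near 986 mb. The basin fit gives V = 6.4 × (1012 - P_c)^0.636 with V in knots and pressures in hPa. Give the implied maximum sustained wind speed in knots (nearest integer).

ΔP = 1012 − 986 = 26 mb.
26^0.636 ≈ 7.942.
V ≈ 6.4 × 7.942 ≈ 50.8 kt.

51 kt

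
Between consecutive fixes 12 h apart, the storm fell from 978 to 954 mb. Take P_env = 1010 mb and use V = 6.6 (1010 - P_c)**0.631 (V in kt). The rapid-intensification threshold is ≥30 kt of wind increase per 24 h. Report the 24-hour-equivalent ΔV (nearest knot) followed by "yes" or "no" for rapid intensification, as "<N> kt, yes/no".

50 kt, yes

V₁: ΔP = 32, V ≈ 6.6 × 32^0.631 ≈ 58.79 kt.
V₂: ΔP = 56, V ≈ 6.6 × 56^0.631 ≈ 83.69 kt.
ΔV over 12 h = 24.90 kt → 24 h equivalent = 24.90 × 24/12 ≈ 49.80 kt.
50 kt ≥ 30 kt ⇒ rapid intensification.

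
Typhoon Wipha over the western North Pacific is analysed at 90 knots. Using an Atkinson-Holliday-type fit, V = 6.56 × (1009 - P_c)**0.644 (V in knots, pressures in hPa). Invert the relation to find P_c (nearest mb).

951 mb

ΔP = (V / 6.56)^(1/0.644) = (90/6.56)^1.553.
90/6.56 = 13.720; 13.720^1.553 ≈ 58.35 mb.
P_c = 1009 − 58.35 = 950.65 ≈ 951 mb.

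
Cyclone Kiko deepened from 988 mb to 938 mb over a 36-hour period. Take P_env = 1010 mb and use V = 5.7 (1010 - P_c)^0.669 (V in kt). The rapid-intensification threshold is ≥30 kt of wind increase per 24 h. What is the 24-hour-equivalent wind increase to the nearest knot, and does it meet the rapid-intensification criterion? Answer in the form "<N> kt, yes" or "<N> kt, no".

V₁: ΔP = 22, V ≈ 5.7 × 22^0.669 ≈ 45.08 kt.
V₂: ΔP = 72, V ≈ 5.7 × 72^0.669 ≈ 99.64 kt.
ΔV over 36 h = 54.56 kt → 24 h equivalent = 54.56 × 24/36 ≈ 36.37 kt.
36 kt ≥ 30 kt ⇒ rapid intensification.

36 kt, yes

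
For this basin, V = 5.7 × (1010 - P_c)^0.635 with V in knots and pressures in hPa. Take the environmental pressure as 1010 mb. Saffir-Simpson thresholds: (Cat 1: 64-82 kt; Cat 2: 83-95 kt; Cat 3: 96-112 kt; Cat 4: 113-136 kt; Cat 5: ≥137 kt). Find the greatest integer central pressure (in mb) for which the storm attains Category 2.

942 mb

Category 2 begins at V = 83 kt.
Required ΔP = (83/5.7)^(1/0.635) = 14.561^1.575 ≈ 67.89 mb.
P_c ≤ 1010 − 67.89 = 942.11, so the highest integer P_c is 942 mb.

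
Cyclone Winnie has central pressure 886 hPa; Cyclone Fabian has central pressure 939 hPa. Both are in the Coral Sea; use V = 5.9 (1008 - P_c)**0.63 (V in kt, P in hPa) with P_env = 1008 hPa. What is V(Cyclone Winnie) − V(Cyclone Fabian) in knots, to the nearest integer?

37 kt

Cyclone Winnie: ΔP = 122; V ≈ 5.9 × 122^0.63 ≈ 121.69 kt.
Cyclone Fabian: ΔP = 69; V ≈ 5.9 × 69^0.63 ≈ 84.98 kt.
Difference ≈ 121.69 − 84.98 = 36.71 → 37 kt.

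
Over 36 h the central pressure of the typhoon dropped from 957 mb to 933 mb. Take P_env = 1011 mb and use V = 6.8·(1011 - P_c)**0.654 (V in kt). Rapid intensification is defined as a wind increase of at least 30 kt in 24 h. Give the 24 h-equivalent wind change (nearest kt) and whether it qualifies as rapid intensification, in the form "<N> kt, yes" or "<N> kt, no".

17 kt, no

V₁: ΔP = 54, V ≈ 6.8 × 54^0.654 ≈ 92.36 kt.
V₂: ΔP = 78, V ≈ 6.8 × 78^0.654 ≈ 117.47 kt.
ΔV over 36 h = 25.11 kt → 24 h equivalent = 25.11 × 24/36 ≈ 16.74 kt.
17 kt < 30 kt ⇒ not rapid intensification.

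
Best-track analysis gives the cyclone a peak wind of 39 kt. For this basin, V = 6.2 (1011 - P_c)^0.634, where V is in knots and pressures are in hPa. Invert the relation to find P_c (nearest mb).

ΔP = (V / 6.2)^(1/0.634) = (39/6.2)^1.577.
39/6.2 = 6.290; 6.290^1.577 ≈ 18.19 mb.
P_c = 1011 − 18.19 = 992.81 ≈ 993 mb.

993 mb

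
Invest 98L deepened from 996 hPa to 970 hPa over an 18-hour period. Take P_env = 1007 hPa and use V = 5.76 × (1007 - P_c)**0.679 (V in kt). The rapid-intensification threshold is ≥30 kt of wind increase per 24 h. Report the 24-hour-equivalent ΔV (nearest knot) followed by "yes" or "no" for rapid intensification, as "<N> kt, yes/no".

50 kt, yes

V₁: ΔP = 11, V ≈ 5.76 × 11^0.679 ≈ 29.34 kt.
V₂: ΔP = 37, V ≈ 5.76 × 37^0.679 ≈ 66.87 kt.
ΔV over 18 h = 37.53 kt → 24 h equivalent = 37.53 × 24/18 ≈ 50.04 kt.
50 kt ≥ 30 kt ⇒ rapid intensification.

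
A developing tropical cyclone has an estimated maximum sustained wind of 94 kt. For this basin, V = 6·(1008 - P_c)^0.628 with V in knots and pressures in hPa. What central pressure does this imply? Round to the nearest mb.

ΔP = (V / 6)^(1/0.628) = (94/6)^1.592.
94/6 = 15.667; 15.667^1.592 ≈ 79.95 mb.
P_c = 1008 − 79.95 = 928.05 ≈ 928 mb.

928 mb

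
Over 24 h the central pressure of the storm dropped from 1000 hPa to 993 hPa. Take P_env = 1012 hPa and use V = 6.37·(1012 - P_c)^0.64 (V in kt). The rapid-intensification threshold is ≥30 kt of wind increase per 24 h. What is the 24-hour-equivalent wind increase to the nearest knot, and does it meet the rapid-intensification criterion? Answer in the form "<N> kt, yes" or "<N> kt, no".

11 kt, no

V₁: ΔP = 12, V ≈ 6.37 × 12^0.64 ≈ 31.25 kt.
V₂: ΔP = 19, V ≈ 6.37 × 19^0.64 ≈ 41.93 kt.
ΔV over 24 h = 10.68 kt → 24 h equivalent = 10.68 × 24/24 ≈ 10.68 kt.
11 kt < 30 kt ⇒ not rapid intensification.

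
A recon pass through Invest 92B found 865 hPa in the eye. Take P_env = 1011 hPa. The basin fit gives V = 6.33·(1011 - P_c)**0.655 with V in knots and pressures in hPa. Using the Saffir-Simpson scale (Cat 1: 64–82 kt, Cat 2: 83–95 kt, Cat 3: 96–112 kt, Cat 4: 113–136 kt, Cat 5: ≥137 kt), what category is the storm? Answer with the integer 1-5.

ΔP = 1011 − 865 = 146 hPa.
V ≈ 6.33 × 146^0.655 = 6.33 × 26.16 ≈ 166 kt.
166 kt falls in the Category 5 band.

5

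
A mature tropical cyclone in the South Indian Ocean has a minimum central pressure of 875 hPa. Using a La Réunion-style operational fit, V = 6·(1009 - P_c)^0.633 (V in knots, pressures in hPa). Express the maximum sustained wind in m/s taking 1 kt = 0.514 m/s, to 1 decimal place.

68.5 m/s

ΔP = 1009 − 875 = 134 hPa.
V ≈ 6 × 134^0.633 = 6 × 22.205 ≈ 133.232 kt.
133.232 × 0.514 ≈ 68.48 m/s → 68.5 m/s.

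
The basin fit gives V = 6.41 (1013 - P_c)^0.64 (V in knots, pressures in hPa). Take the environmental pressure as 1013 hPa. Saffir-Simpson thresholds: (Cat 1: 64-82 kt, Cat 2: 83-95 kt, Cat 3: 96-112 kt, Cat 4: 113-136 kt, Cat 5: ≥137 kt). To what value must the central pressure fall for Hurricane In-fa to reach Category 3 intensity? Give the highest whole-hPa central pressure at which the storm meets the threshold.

944 hPa

Category 3 begins at V = 96 kt.
Required ΔP = (96/6.41)^(1/0.64) = 14.977^1.562 ≈ 68.64 hPa.
P_c ≤ 1013 − 68.64 = 944.36, so the highest integer P_c is 944 hPa.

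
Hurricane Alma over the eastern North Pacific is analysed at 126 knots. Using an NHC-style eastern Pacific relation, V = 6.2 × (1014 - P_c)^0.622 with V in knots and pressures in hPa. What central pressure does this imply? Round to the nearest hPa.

ΔP = (V / 6.2)^(1/0.622) = (126/6.2)^1.608.
126/6.2 = 20.323; 20.323^1.608 ≈ 126.72 hPa.
P_c = 1014 − 126.72 = 887.28 ≈ 887 hPa.

887 hPa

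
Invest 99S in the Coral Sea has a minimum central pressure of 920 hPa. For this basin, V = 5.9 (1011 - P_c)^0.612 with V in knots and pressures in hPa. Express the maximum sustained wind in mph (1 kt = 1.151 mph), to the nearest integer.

ΔP = 1011 − 920 = 91 hPa.
V ≈ 5.9 × 91^0.612 = 5.9 × 15.810 ≈ 93.279 kt.
93.279 × 1.151 ≈ 107.36 mph → 107 mph.

107 mph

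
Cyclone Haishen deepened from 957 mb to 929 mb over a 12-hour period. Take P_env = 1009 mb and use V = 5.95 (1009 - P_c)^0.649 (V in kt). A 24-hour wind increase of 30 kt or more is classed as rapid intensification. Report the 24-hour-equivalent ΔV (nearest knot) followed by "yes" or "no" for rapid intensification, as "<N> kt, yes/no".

V₁: ΔP = 52, V ≈ 5.95 × 52^0.649 ≈ 77.30 kt.
V₂: ΔP = 80, V ≈ 5.95 × 80^0.649 ≈ 102.24 kt.
ΔV over 12 h = 24.94 kt → 24 h equivalent = 24.94 × 24/12 ≈ 49.88 kt.
50 kt ≥ 30 kt ⇒ rapid intensification.

50 kt, yes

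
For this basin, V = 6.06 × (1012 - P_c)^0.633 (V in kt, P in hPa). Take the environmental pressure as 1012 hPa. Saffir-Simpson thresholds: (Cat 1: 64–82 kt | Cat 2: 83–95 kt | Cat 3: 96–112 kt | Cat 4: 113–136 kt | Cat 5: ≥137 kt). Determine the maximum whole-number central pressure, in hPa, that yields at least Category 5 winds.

Category 5 begins at V = 137 kt.
Required ΔP = (137/6.06)^(1/0.633) = 22.607^1.580 ≈ 137.85 hPa.
P_c ≤ 1012 − 137.85 = 874.15, so the highest integer P_c is 874 hPa.

874 hPa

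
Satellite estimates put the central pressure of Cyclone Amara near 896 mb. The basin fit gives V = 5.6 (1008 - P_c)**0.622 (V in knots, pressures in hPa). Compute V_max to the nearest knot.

ΔP = 1008 − 896 = 112 mb.
112^0.622 ≈ 18.820.
V ≈ 5.6 × 18.820 ≈ 105.4 kt.

105 kt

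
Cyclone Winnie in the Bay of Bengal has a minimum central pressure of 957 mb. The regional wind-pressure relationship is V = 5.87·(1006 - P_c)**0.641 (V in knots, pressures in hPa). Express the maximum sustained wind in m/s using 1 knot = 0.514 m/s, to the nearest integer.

ΔP = 1006 − 957 = 49 mb.
V ≈ 5.87 × 49^0.641 = 5.87 × 12.118 ≈ 71.130 kt.
71.130 × 0.514 ≈ 36.56 m/s → 37 m/s.

37 m/s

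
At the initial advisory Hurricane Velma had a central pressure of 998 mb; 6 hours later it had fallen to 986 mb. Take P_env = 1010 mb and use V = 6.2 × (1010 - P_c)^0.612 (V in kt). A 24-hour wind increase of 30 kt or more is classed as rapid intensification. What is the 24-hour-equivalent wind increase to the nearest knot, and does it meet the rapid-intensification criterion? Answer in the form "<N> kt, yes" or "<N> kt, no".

V₁: ΔP = 12, V ≈ 6.2 × 12^0.612 ≈ 28.37 kt.
V₂: ΔP = 24, V ≈ 6.2 × 24^0.612 ≈ 43.36 kt.
ΔV over 6 h = 14.99 kt → 24 h equivalent = 14.99 × 24/6 ≈ 59.96 kt.
60 kt ≥ 30 kt ⇒ rapid intensification.

60 kt, yes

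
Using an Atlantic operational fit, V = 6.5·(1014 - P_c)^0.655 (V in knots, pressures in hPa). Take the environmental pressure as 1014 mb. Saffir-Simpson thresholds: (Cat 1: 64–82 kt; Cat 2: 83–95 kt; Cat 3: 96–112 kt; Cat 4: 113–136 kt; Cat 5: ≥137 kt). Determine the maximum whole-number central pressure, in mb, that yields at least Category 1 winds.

981 mb

Category 1 begins at V = 64 kt.
Required ΔP = (64/6.5)^(1/0.655) = 9.846^1.527 ≈ 32.84 mb.
P_c ≤ 1014 − 32.84 = 981.16, so the highest integer P_c is 981 mb.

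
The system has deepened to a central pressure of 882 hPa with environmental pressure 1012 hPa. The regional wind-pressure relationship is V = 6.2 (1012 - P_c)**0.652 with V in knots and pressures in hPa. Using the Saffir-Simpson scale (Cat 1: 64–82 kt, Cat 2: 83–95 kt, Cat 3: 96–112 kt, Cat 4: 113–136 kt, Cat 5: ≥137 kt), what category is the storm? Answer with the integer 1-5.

5

ΔP = 1012 − 882 = 130 hPa.
V ≈ 6.2 × 130^0.652 = 6.2 × 23.89 ≈ 148 kt.
148 kt falls in the Category 5 band.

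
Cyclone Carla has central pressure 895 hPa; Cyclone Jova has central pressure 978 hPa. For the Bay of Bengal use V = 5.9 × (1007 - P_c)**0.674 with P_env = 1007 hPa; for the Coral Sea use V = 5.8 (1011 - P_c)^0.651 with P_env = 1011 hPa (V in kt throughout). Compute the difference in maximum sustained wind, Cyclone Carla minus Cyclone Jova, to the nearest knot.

Cyclone Carla: ΔP = 112; V ≈ 5.9 × 112^0.674 ≈ 141.91 kt.
Cyclone Jova: ΔP = 33; V ≈ 5.8 × 33^0.651 ≈ 56.49 kt.
Difference ≈ 141.91 − 56.49 = 85.42 → 85 kt.

85 kt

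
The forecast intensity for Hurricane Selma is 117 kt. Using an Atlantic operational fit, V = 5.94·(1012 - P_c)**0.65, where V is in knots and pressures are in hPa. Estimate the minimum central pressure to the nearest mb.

914 mb

ΔP = (V / 5.94)^(1/0.65) = (117/5.94)^1.538.
117/5.94 = 19.697; 19.697^1.538 ≈ 98.04 mb.
P_c = 1012 − 98.04 = 913.96 ≈ 914 mb.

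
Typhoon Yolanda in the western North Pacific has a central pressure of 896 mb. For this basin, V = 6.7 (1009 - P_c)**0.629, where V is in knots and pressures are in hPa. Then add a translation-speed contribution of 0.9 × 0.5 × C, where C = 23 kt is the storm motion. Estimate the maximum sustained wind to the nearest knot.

141 kt

ΔP = 1009 − 896 = 113 mb.
113^0.629 ≈ 19.561.
V ≈ 6.7 × 19.561 ≈ 131.1 kt.
Translation term: 0.9 × 0.5 × 23 = 10.35 kt.
Corrected V ≈ 141.45 kt → 141 kt.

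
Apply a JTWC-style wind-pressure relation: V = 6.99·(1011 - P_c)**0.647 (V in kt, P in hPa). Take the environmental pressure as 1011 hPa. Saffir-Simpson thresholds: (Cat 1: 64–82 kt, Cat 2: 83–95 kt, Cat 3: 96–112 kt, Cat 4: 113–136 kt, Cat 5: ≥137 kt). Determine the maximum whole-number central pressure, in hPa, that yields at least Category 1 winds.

Category 1 begins at V = 64 kt.
Required ΔP = (64/6.99)^(1/0.647) = 9.156^1.546 ≈ 30.65 hPa.
P_c ≤ 1011 − 30.65 = 980.35, so the highest integer P_c is 980 hPa.

980 hPa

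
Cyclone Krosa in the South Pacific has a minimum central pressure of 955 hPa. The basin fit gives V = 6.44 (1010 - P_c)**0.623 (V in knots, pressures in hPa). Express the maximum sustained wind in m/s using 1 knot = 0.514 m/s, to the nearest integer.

40 m/s

ΔP = 1010 − 955 = 55 hPa.
V ≈ 6.44 × 55^0.623 = 6.44 × 12.141 ≈ 78.187 kt.
78.187 × 0.514 ≈ 40.19 m/s → 40 m/s.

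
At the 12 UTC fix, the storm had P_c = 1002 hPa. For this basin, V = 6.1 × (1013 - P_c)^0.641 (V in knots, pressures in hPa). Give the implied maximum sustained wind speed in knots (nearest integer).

ΔP = 1013 − 1002 = 11 hPa.
11^0.641 ≈ 4.651.
V ≈ 6.1 × 4.651 ≈ 28.4 kt.

28 kt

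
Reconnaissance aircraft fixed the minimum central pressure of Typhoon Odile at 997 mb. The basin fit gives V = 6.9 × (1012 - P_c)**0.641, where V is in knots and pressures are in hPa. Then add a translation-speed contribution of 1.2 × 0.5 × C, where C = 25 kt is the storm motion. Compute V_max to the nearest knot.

54 kt

ΔP = 1012 − 997 = 15 mb.
15^0.641 ≈ 5.674.
V ≈ 6.9 × 5.674 ≈ 39.1 kt.
Translation term: 1.2 × 0.5 × 25 = 15 kt.
Corrected V ≈ 54.1 kt → 54 kt.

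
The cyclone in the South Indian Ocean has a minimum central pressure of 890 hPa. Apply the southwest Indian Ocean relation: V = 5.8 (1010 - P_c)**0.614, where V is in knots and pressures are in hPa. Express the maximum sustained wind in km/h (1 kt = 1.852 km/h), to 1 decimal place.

203.1 km/h

ΔP = 1010 − 890 = 120 hPa.
V ≈ 5.8 × 120^0.614 = 5.8 × 18.907 ≈ 109.659 kt.
109.659 × 1.852 ≈ 203.09 km/h → 203.1 km/h.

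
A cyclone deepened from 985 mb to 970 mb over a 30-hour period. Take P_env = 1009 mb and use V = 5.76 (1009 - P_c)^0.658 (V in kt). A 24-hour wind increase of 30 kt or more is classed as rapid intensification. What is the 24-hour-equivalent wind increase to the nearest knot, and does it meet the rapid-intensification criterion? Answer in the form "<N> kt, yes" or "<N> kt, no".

V₁: ΔP = 24, V ≈ 5.76 × 24^0.658 ≈ 46.62 kt.
V₂: ΔP = 39, V ≈ 5.76 × 39^0.658 ≈ 64.17 kt.
ΔV over 30 h = 17.55 kt → 24 h equivalent = 17.55 × 24/30 ≈ 14.04 kt.
14 kt < 30 kt ⇒ not rapid intensification.

14 kt, no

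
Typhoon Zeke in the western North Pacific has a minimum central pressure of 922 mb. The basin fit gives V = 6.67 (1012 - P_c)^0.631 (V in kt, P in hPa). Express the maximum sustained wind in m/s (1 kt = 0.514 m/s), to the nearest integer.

ΔP = 1012 − 922 = 90 mb.
V ≈ 6.67 × 90^0.631 = 6.67 × 17.105 ≈ 114.091 kt.
114.091 × 0.514 ≈ 58.64 m/s → 59 m/s.

59 m/s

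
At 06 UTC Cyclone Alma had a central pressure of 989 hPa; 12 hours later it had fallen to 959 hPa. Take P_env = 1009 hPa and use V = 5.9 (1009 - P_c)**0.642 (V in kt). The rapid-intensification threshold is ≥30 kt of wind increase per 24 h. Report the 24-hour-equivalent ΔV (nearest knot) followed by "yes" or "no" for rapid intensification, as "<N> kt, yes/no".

V₁: ΔP = 20, V ≈ 5.9 × 20^0.642 ≈ 40.38 kt.
V₂: ΔP = 50, V ≈ 5.9 × 50^0.642 ≈ 72.71 kt.
ΔV over 12 h = 32.33 kt → 24 h equivalent = 32.33 × 24/12 ≈ 64.66 kt.
65 kt ≥ 30 kt ⇒ rapid intensification.

65 kt, yes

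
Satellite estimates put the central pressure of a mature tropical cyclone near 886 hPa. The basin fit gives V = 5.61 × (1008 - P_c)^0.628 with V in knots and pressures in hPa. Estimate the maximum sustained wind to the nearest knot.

115 kt

ΔP = 1008 − 886 = 122 hPa.
122^0.628 ≈ 20.428.
V ≈ 5.61 × 20.428 ≈ 114.6 kt.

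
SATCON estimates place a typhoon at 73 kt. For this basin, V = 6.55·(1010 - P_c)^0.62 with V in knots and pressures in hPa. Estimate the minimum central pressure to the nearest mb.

961 mb

ΔP = (V / 6.55)^(1/0.62) = (73/6.55)^1.613.
73/6.55 = 11.145; 11.145^1.613 ≈ 48.85 mb.
P_c = 1010 − 48.85 = 961.15 ≈ 961 mb.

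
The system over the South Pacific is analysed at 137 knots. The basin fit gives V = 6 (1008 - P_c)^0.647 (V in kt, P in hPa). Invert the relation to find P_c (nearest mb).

882 mb

ΔP = (V / 6)^(1/0.647) = (137/6)^1.546.
137/6 = 22.833; 22.833^1.546 ≈ 125.83 mb.
P_c = 1008 − 125.83 = 882.17 ≈ 882 mb.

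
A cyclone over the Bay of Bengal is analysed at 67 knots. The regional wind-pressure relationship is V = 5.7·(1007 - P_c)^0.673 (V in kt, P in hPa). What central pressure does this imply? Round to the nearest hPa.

968 hPa

ΔP = (V / 5.7)^(1/0.673) = (67/5.7)^1.486.
67/5.7 = 11.754; 11.754^1.486 ≈ 38.92 hPa.
P_c = 1007 − 38.92 = 968.08 ≈ 968 hPa.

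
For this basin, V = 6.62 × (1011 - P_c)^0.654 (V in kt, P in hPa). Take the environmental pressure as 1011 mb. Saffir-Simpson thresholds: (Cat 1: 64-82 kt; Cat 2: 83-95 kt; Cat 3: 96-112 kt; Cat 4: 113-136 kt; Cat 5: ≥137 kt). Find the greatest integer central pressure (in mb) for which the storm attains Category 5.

908 mb

Category 5 begins at V = 137 kt.
Required ΔP = (137/6.62)^(1/0.654) = 20.695^1.529 ≈ 102.81 mb.
P_c ≤ 1011 − 102.81 = 908.19, so the highest integer P_c is 908 mb.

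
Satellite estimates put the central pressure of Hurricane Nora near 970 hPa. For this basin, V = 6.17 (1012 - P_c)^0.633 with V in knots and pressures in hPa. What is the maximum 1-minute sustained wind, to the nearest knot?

ΔP = 1012 − 970 = 42 hPa.
42^0.633 ≈ 10.654.
V ≈ 6.17 × 10.654 ≈ 65.7 kt.

66 kt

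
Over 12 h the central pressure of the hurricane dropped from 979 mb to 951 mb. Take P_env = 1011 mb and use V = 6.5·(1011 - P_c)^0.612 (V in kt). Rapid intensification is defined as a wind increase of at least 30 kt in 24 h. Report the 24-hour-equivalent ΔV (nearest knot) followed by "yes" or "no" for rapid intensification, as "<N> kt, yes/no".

51 kt, yes

V₁: ΔP = 32, V ≈ 6.5 × 32^0.612 ≈ 54.21 kt.
V₂: ΔP = 60, V ≈ 6.5 × 60^0.612 ≈ 79.64 kt.
ΔV over 12 h = 25.43 kt → 24 h equivalent = 25.43 × 24/12 ≈ 50.86 kt.
51 kt ≥ 30 kt ⇒ rapid intensification.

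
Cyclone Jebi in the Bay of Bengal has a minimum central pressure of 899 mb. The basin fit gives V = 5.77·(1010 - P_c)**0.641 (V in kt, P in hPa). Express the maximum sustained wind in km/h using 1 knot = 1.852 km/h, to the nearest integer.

ΔP = 1010 − 899 = 111 mb.
V ≈ 5.77 × 111^0.641 = 5.77 × 20.467 ≈ 118.094 kt.
118.094 × 1.852 ≈ 218.71 km/h → 219 km/h.

219 km/h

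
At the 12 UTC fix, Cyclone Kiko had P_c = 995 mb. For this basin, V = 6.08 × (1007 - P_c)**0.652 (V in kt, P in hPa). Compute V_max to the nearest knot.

31 kt

ΔP = 1007 − 995 = 12 mb.
12^0.652 ≈ 5.054.
V ≈ 6.08 × 5.054 ≈ 30.7 kt.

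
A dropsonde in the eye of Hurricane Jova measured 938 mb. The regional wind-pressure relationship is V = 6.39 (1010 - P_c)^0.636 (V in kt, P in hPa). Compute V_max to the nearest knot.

ΔP = 1010 − 938 = 72 mb.
72^0.636 ≈ 15.180.
V ≈ 6.39 × 15.180 ≈ 97.0 kt.

97 kt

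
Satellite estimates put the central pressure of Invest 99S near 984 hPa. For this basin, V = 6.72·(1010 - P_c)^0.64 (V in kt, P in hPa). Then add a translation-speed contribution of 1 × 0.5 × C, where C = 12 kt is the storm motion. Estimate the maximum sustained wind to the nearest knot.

60 kt

ΔP = 1010 − 984 = 26 hPa.
26^0.64 ≈ 8.046.
V ≈ 6.72 × 8.046 ≈ 54.1 kt.
Translation term: 1 × 0.5 × 12 = 6 kt.
Corrected V ≈ 60.1 kt → 60 kt.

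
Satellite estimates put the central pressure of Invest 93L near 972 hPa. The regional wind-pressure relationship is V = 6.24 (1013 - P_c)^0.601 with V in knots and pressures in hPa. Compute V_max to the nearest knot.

ΔP = 1013 − 972 = 41 hPa.
41^0.601 ≈ 9.317.
V ≈ 6.24 × 9.317 ≈ 58.1 kt.

58 kt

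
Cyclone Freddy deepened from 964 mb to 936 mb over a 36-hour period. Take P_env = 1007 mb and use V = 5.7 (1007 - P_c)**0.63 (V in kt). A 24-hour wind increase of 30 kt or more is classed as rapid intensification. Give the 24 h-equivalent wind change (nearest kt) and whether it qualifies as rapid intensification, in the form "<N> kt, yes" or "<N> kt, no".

15 kt, no

V₁: ΔP = 43, V ≈ 5.7 × 43^0.63 ≈ 60.95 kt.
V₂: ΔP = 71, V ≈ 5.7 × 71^0.63 ≈ 83.59 kt.
ΔV over 36 h = 22.64 kt → 24 h equivalent = 22.64 × 24/36 ≈ 15.09 kt.
15 kt < 30 kt ⇒ not rapid intensification.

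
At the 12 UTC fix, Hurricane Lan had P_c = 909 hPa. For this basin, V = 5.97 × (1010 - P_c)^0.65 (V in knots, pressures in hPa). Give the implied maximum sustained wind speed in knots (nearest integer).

120 kt

ΔP = 1010 − 909 = 101 hPa.
101^0.65 ≈ 20.082.
V ≈ 5.97 × 20.082 ≈ 119.9 kt.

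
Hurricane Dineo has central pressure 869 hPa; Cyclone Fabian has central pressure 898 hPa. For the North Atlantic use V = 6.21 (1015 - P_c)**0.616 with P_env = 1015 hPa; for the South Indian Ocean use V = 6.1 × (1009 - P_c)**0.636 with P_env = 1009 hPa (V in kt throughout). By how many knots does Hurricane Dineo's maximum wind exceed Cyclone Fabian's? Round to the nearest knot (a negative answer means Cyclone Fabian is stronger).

Hurricane Dineo: ΔP = 146; V ≈ 6.21 × 146^0.616 ≈ 133.76 kt.
Cyclone Fabian: ΔP = 111; V ≈ 6.1 × 111^0.636 ≈ 121.94 kt.
Difference ≈ 133.76 − 121.94 = 11.82 → 12 kt.

12 kt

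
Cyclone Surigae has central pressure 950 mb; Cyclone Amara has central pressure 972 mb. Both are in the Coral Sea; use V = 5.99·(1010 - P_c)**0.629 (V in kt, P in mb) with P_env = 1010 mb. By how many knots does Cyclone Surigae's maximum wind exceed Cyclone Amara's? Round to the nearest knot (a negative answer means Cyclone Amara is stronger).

20 kt

Cyclone Surigae: ΔP = 60; V ≈ 5.99 × 60^0.629 ≈ 78.68 kt.
Cyclone Amara: ΔP = 38; V ≈ 5.99 × 38^0.629 ≈ 59.04 kt.
Difference ≈ 78.68 − 59.04 = 19.64 → 20 kt.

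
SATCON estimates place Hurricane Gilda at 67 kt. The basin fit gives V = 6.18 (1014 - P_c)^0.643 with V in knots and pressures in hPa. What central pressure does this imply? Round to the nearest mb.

973 mb

ΔP = (V / 6.18)^(1/0.643) = (67/6.18)^1.555.
67/6.18 = 10.841; 10.841^1.555 ≈ 40.72 mb.
P_c = 1014 − 40.72 = 973.28 ≈ 973 mb.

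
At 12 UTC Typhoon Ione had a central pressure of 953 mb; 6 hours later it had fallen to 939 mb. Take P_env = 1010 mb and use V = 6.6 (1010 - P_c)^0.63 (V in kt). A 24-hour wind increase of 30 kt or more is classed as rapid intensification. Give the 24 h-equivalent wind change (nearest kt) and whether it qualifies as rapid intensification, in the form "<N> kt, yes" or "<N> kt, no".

V₁: ΔP = 57, V ≈ 6.6 × 57^0.63 ≈ 84.28 kt.
V₂: ΔP = 71, V ≈ 6.6 × 71^0.63 ≈ 96.79 kt.
ΔV over 6 h = 12.51 kt → 24 h equivalent = 12.51 × 24/6 ≈ 50.04 kt.
50 kt ≥ 30 kt ⇒ rapid intensification.

50 kt, yes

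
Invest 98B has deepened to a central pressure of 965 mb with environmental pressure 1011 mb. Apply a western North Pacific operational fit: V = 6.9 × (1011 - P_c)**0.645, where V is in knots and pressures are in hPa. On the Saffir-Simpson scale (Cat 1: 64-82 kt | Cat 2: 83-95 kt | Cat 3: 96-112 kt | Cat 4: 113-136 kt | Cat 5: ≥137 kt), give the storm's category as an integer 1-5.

ΔP = 1011 − 965 = 46 mb.
V ≈ 6.9 × 46^0.645 = 6.9 × 11.82 ≈ 82 kt.
82 kt falls in the Category 1 band.

1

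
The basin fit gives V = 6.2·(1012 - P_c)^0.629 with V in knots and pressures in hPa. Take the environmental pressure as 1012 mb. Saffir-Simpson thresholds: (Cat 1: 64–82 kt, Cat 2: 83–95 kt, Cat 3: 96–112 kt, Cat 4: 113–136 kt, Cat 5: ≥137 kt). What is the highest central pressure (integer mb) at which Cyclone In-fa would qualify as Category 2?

Category 2 begins at V = 83 kt.
Required ΔP = (83/6.2)^(1/0.629) = 13.387^1.590 ≈ 61.83 mb.
P_c ≤ 1012 − 61.83 = 950.17, so the highest integer P_c is 950 mb.

950 mb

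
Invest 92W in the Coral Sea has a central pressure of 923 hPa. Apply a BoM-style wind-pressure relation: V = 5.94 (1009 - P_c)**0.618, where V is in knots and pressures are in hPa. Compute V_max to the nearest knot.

ΔP = 1009 − 923 = 86 hPa.
86^0.618 ≈ 15.686.
V ≈ 5.94 × 15.686 ≈ 93.2 kt.

93 kt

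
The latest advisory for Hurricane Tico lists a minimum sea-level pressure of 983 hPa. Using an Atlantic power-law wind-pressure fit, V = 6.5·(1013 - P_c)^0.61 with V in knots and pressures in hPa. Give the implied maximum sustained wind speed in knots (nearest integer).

52 kt

ΔP = 1013 − 983 = 30 hPa.
30^0.61 ≈ 7.962.
V ≈ 6.5 × 7.962 ≈ 51.8 kt.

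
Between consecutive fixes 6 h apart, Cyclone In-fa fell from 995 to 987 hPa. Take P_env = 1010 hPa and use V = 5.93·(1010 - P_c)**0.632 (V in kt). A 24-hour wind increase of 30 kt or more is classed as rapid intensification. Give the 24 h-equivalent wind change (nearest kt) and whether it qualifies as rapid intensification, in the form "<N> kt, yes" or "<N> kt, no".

41 kt, yes

V₁: ΔP = 15, V ≈ 5.93 × 15^0.632 ≈ 32.84 kt.
V₂: ΔP = 23, V ≈ 5.93 × 23^0.632 ≈ 43.02 kt.
ΔV over 6 h = 10.18 kt → 24 h equivalent = 10.18 × 24/6 ≈ 40.72 kt.
41 kt ≥ 30 kt ⇒ rapid intensification.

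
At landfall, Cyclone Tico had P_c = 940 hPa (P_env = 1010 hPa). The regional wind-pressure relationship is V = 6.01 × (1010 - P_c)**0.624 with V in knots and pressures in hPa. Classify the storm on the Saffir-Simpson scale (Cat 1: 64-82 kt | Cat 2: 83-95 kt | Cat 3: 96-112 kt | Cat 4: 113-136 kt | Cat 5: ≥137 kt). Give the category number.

ΔP = 1010 − 940 = 70 hPa.
V ≈ 6.01 × 70^0.624 = 6.01 × 14.17 ≈ 85 kt.
85 kt falls in the Category 2 band.

2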